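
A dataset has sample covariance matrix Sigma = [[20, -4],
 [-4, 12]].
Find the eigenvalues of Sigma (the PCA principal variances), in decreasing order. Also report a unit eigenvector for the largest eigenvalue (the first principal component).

Step 1 — characteristic polynomial of 2×2 Sigma:
  det(Sigma - λI) = λ² - trace · λ + det = 0.
  trace = 20 + 12 = 32, det = 20·12 - (-4)² = 224.
Step 2 — discriminant:
  Δ = trace² - 4·det = 1024 - 896 = 128.
Step 3 — eigenvalues:
  λ = (trace ± √Δ)/2 = (32 ± 11.3137)/2,
  λ_1 = 21.6569,  λ_2 = 10.3431.

Step 4 — unit eigenvector for λ_1: solve (Sigma - λ_1 I)v = 0. First row:
  (20 - 21.6569)·v_x + (-4)·v_y = 0, i.e. (-1.6569)·v_x + (-4)·v_y = 0,
  so v ∝ (b, λ_1 - a) = (-4, 1.6569); multiply by -1 so the first entry is positive: u = (4, -1.6569).
  ||u|| = √((4)² + (-1.6569)²) = √(18.7452) ≈ 4.3296,
  v_1 = u/||u|| ≈ (0.9239, -0.3827) (||v_1|| = 1).

λ_1 = 21.6569,  λ_2 = 10.3431;  v_1 ≈ (0.9239, -0.3827)


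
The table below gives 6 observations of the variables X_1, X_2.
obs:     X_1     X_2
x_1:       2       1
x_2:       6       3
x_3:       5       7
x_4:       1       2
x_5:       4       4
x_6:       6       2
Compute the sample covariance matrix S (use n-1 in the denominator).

Step 1 — column means:
  mean(X_1) = (2 + 6 + 5 + 1 + 4 + 6) / 6 = 24/6 = 4
  mean(X_2) = (1 + 3 + 7 + 2 + 4 + 2) / 6 = 19/6 = 3.1667

Step 2 — sample covariance S[i,j] = (1/(n-1)) · Σ_k (x_{k,i} - mean_i) · (x_{k,j} - mean_j), with n-1 = 5.
  S[X_1,X_1] = ((-2)·(-2) + (2)·(2) + (1)·(1) + (-3)·(-3) + (0)·(0) + (2)·(2)) / 5 = 22/5 = 4.4
  S[X_1,X_2] = ((-2)·(-2.1667) + (2)·(-0.1667) + (1)·(3.8333) + (-3)·(-1.1667) + (0)·(0.8333) + (2)·(-1.1667)) / 5 = 9/5 = 1.8
  S[X_2,X_2] = ((-2.1667)·(-2.1667) + (-0.1667)·(-0.1667) + (3.8333)·(3.8333) + (-1.1667)·(-1.1667) + (0.8333)·(0.8333) + (-1.1667)·(-1.1667)) / 5 = 22.8333/5 = 4.5667

S is symmetric (S[j,i] = S[i,j]). Assembling:

S = [[4.4, 1.8],
 [1.8, 4.5667]]


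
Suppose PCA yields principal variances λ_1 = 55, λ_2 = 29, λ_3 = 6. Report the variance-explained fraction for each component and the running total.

Step 1 — total variance = trace(Sigma) = Σ λ_i = 55 + 29 + 6 = 90.

Step 2 — fraction explained by component i = λ_i / Σ λ:
  PC1: 55/90 = 0.6111
  PC2: 29/90 = 0.3222
  PC3: 6/90 = 0.0667

Step 3 — cumulative fraction after k components = (λ_1 + ... + λ_k) / Σ λ:
  k = 1: 55/90 = 0.6111
  k = 2: (55 + 29)/90 = 84/90 = 0.9333
  k = 3: (55 + 29 + 6)/90 = 90/90 = 1

Summary (fraction, with percent):

explained: PC1 0.6111 (61.11%), PC2 0.3222 (32.22%), PC3 0.0667 (6.67%);  cumulative: 0.6111, 0.9333, 1


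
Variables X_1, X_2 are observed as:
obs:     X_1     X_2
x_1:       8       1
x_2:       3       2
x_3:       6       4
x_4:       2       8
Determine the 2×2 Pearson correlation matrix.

Step 1 — column means:
  mean(X_1) = (8 + 3 + 6 + 2) / 4 = 19/4 = 4.75
  mean(X_2) = (1 + 2 + 4 + 8) / 4 = 15/4 = 3.75

Step 2 — sample variances and covariances s[i,j] = (1/(n-1)) · Σ_k (x_{k,i} - mean_i) · (x_{k,j} - mean_j), with n-1 = 3:
  s[X_1,X_1] = ((3.25)·(3.25) + (-1.75)·(-1.75) + (1.25)·(1.25) + (-2.75)·(-2.75)) / 3 = 22.75/3 = 7.5833
  s[X_1,X_2] = ((3.25)·(-2.75) + (-1.75)·(-1.75) + (1.25)·(0.25) + (-2.75)·(4.25)) / 3 = -17.25/3 = -5.75
  s[X_2,X_2] = ((-2.75)·(-2.75) + (-1.75)·(-1.75) + (0.25)·(0.25) + (4.25)·(4.25)) / 3 = 28.75/3 = 9.5833
  Sample standard deviations s_i = √(s[i,i]):
  s(X_1) = √(7.5833) = 2.7538
  s(X_2) = √(9.5833) = 3.0957

Step 3 — r_{ij} = s_{ij} / (s_i · s_j):
  r[X_1,X_1] = 1 (diagonal).
  r[X_1,X_2] = -5.75 / (2.7538 · 3.0957) = -5.75 / 8.5249 = -0.6745
  r[X_2,X_2] = 1 (diagonal).

R is symmetric with unit diagonal. Assembling:

R = [[1, -0.6745],
 [-0.6745, 1]]


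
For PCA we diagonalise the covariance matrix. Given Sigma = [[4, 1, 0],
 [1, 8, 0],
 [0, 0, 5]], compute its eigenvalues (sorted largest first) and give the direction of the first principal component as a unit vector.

Step 1 — characteristic polynomial p(λ) = det(λI - Sigma) = λ³ - tr·λ² + c_1·λ - det, where tr = trace, c_1 = sum of the principal 2×2 minors, det = det(Sigma):
  tr = 4 + 8 + 5 = 17,
  c_1 = (4·8 - (1)²) + (4·5 - (0)²) + (8·5 - (0)²) = 31 + 20 + 40 = 91,
  det = 4·(8·5 - (0)²) - (1)·((1)·5 - (0)·(0)) + (0)·((1)·(0) - 8·(0)) = 4·(40) - (1)·(5) + (0)·(0) = 155.
  So p(λ) = λ³ - 17λ² + 91λ - 155.
Step 2 — look for an integer root (rational root theorem: any rational root is an integer divisor of 155). Testing λ = 5:
  p(5) = 125 - 425 + 455 - 155 = 0  ✓
  Dividing out (λ - 5): p(λ) = (λ - 5)(λ² - 12λ + 31).
Step 3 — remaining eigenvalues from the quadratic λ² - 12λ + 31 = 0:
  Δ = 12² - 4·31 = 144 - 124 = 20,  λ = (12 ± √20)/2 = (12 ± 4.4721)/2 ≈ 8.2361 or 3.7639.
  Sorted: λ_1 = 8.2361,  λ_2 = 5,  λ_3 = 3.7639  (check: sum = 17 = tr ✓).

Step 4 — unit eigenvector for λ_1 ≈ 8.2361: v spans the null space of (Sigma - λ_1 I), whose rows are
  r_1 = (-4.2361, 1, 0),  r_2 = (1, -0.2361, 0),  r_3 = (0, 0, -3.2361).
  v is orthogonal to every row, so take v ∝ r_1 × r_3 = ((1)·(-3.2361) - (0)·(0), (0)·(0) - (-4.2361)·(-3.2361), (-4.2361)·(0) - (1)·(0)) ≈ (-3.2361, -13.7082, 0).
  Rescale (multiply by -1 so the first nonzero entry is positive): u = (3.2361, 13.7082, 0).
  ||u|| = √((3.2361)² + (13.7082)² + (0)²) = √(198.387) ≈ 14.085,  v_1 = u/||u|| ≈ (0.2298, 0.9732, 0) (||v_1|| = 1).

λ_1 = 8.2361,  λ_2 = 5,  λ_3 = 3.7639;  v_1 ≈ (0.2298, 0.9732, 0)


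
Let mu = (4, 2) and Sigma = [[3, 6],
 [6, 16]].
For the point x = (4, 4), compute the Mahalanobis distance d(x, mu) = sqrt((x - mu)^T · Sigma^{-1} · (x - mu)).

Step 1 — centre the observation: (x - mu) = (0, 2).

Step 2 — invert Sigma. det(Sigma) = 3·16 - (6)² = 12.
  Sigma^{-1} = (1/det) · [[d, -b], [-b, a]] = [[1.3333, -0.5],
 [-0.5, 0.25]].

Step 3 — form the quadratic (x - mu)^T · Sigma^{-1} · (x - mu):
  Sigma^{-1} · (x - mu) = (-1, 0.5).
  (x - mu)^T · [Sigma^{-1} · (x - mu)] = (0)·(-1) + (2)·(0.5) = 1.

Step 4 — take square root: d = √(1) ≈ 1.

d(x, mu) = √(1) ≈ 1


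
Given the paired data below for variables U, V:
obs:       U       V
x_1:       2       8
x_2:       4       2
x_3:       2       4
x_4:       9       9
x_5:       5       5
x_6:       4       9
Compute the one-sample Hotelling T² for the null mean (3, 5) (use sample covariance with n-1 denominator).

Step 1 — sample mean vector:
  mean(U) = (2 + 4 + 2 + 9 + 5 + 4) / 6 = 26/6 = 4.3333
  mean(V) = (8 + 2 + 4 + 9 + 5 + 9) / 6 = 37/6 = 6.1667
  x̄ = (4.3333, 6.1667),  deviation x̄ - mu_0 = (4.3333, 6.1667) - (3, 5) = (1.3333, 1.1667).

Step 2 — sample covariance matrix, S[i,j] = (1/(n-1)) · Σ_k (x_{k,i} - mean_i) · (x_{k,j} - mean_j), divisor n-1 = 5:
  S[U,U] = ((-2.3333)·(-2.3333) + (-0.3333)·(-0.3333) + (-2.3333)·(-2.3333) + (4.6667)·(4.6667) + (0.6667)·(0.6667) + (-0.3333)·(-0.3333)) / 5 = 33.3333/5 = 6.6667
  S[U,V] = ((-2.3333)·(1.8333) + (-0.3333)·(-4.1667) + (-2.3333)·(-2.1667) + (4.6667)·(2.8333) + (0.6667)·(-1.1667) + (-0.3333)·(2.8333)) / 5 = 13.6667/5 = 2.7333
  S[V,V] = ((1.8333)·(1.8333) + (-4.1667)·(-4.1667) + (-2.1667)·(-2.1667) + (2.8333)·(2.8333) + (-1.1667)·(-1.1667) + (2.8333)·(2.8333)) / 5 = 42.8333/5 = 8.5667
  S = [[6.6667, 2.7333],
 [2.7333, 8.5667]].

Step 3 — invert S. det(S) = 6.6667·8.5667 - (2.7333)² = 49.64.
  S^{-1} = (1/det) · [[d, -b], [-b, a]] = [[0.1726, -0.0551],
 [-0.0551, 0.1343]].

Step 4 — quadratic form (x̄ - mu_0)^T · S^{-1} · (x̄ - mu_0):
  S^{-1} · (x̄ - mu_0) = (0.1659, 0.0833),
  (x̄ - mu_0)^T · [...] = (1.3333)·(0.1659) + (1.1667)·(0.0833) = 0.3183.

Step 5 — scale by n: T² = 6 · 0.3183 = 1.9098.

T² ≈ 1.9098


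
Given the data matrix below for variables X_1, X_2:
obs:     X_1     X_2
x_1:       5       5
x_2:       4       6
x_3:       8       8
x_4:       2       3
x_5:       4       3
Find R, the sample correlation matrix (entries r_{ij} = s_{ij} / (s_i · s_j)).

Step 1 — column means:
  mean(X_1) = (5 + 4 + 8 + 2 + 4) / 5 = 23/5 = 4.6
  mean(X_2) = (5 + 6 + 8 + 3 + 3) / 5 = 25/5 = 5

Step 2 — sample variances and covariances s[i,j] = (1/(n-1)) · Σ_k (x_{k,i} - mean_i) · (x_{k,j} - mean_j), with n-1 = 4:
  s[X_1,X_1] = ((0.4)·(0.4) + (-0.6)·(-0.6) + (3.4)·(3.4) + (-2.6)·(-2.6) + (-0.6)·(-0.6)) / 4 = 19.2/4 = 4.8
  s[X_1,X_2] = ((0.4)·(0) + (-0.6)·(1) + (3.4)·(3) + (-2.6)·(-2) + (-0.6)·(-2)) / 4 = 16/4 = 4
  s[X_2,X_2] = ((0)·(0) + (1)·(1) + (3)·(3) + (-2)·(-2) + (-2)·(-2)) / 4 = 18/4 = 4.5
  Sample standard deviations s_i = √(s[i,i]):
  s(X_1) = √(4.8) = 2.1909
  s(X_2) = √(4.5) = 2.1213

Step 3 — r_{ij} = s_{ij} / (s_i · s_j):
  r[X_1,X_1] = 1 (diagonal).
  r[X_1,X_2] = 4 / (2.1909 · 2.1213) = 4 / 4.6476 = 0.8607
  r[X_2,X_2] = 1 (diagonal).

R is symmetric with unit diagonal. Assembling:

R = [[1, 0.8607],
 [0.8607, 1]]


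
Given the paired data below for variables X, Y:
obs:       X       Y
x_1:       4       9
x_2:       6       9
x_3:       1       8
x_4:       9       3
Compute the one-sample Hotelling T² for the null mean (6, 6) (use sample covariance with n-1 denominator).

Step 1 — sample mean vector:
  mean(X) = (4 + 6 + 1 + 9) / 4 = 20/4 = 5
  mean(Y) = (9 + 9 + 8 + 3) / 4 = 29/4 = 7.25
  x̄ = (5, 7.25),  deviation x̄ - mu_0 = (5, 7.25) - (6, 6) = (-1, 1.25).

Step 2 — sample covariance matrix, S[i,j] = (1/(n-1)) · Σ_k (x_{k,i} - mean_i) · (x_{k,j} - mean_j), divisor n-1 = 3:
  S[X,X] = ((-1)·(-1) + (1)·(1) + (-4)·(-4) + (4)·(4)) / 3 = 34/3 = 11.3333
  S[X,Y] = ((-1)·(1.75) + (1)·(1.75) + (-4)·(0.75) + (4)·(-4.25)) / 3 = -20/3 = -6.6667
  S[Y,Y] = ((1.75)·(1.75) + (1.75)·(1.75) + (0.75)·(0.75) + (-4.25)·(-4.25)) / 3 = 24.75/3 = 8.25
  S = [[11.3333, -6.6667],
 [-6.6667, 8.25]].

Step 3 — invert S. det(S) = 11.3333·8.25 - (-6.6667)² = 49.0556.
  S^{-1} = (1/det) · [[d, -b], [-b, a]] = [[0.1682, 0.1359],
 [0.1359, 0.231]].

Step 4 — quadratic form (x̄ - mu_0)^T · S^{-1} · (x̄ - mu_0):
  S^{-1} · (x̄ - mu_0) = (0.0017, 0.1529),
  (x̄ - mu_0)^T · [...] = (-1)·(0.0017) + (1.25)·(0.1529) = 0.1894.

Step 5 — scale by n: T² = 4 · 0.1894 = 0.7576.

T² ≈ 0.7576


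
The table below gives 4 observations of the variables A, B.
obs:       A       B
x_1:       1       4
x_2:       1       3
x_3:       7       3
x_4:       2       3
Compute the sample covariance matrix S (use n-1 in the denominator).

Step 1 — column means:
  mean(A) = (1 + 1 + 7 + 2) / 4 = 11/4 = 2.75
  mean(B) = (4 + 3 + 3 + 3) / 4 = 13/4 = 3.25

Step 2 — sample covariance S[i,j] = (1/(n-1)) · Σ_k (x_{k,i} - mean_i) · (x_{k,j} - mean_j), with n-1 = 3.
  S[A,A] = ((-1.75)·(-1.75) + (-1.75)·(-1.75) + (4.25)·(4.25) + (-0.75)·(-0.75)) / 3 = 24.75/3 = 8.25
  S[A,B] = ((-1.75)·(0.75) + (-1.75)·(-0.25) + (4.25)·(-0.25) + (-0.75)·(-0.25)) / 3 = -1.75/3 = -0.5833
  S[B,B] = ((0.75)·(0.75) + (-0.25)·(-0.25) + (-0.25)·(-0.25) + (-0.25)·(-0.25)) / 3 = 0.75/3 = 0.25

S is symmetric (S[j,i] = S[i,j]). Assembling:

S = [[8.25, -0.5833],
 [-0.5833, 0.25]]


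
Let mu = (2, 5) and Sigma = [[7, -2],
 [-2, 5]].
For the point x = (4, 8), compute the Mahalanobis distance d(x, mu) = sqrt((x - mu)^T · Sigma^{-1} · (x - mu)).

Step 1 — centre the observation: (x - mu) = (2, 3).

Step 2 — invert Sigma. det(Sigma) = 7·5 - (-2)² = 31.
  Sigma^{-1} = (1/det) · [[d, -b], [-b, a]] = [[0.1613, 0.0645],
 [0.0645, 0.2258]].

Step 3 — form the quadratic (x - mu)^T · Sigma^{-1} · (x - mu):
  Sigma^{-1} · (x - mu) = (0.5161, 0.8065).
  (x - mu)^T · [Sigma^{-1} · (x - mu)] = (2)·(0.5161) + (3)·(0.8065) = 3.4516.

Step 4 — take square root: d = √(3.4516) ≈ 1.8579.

d(x, mu) = √(3.4516) ≈ 1.8579


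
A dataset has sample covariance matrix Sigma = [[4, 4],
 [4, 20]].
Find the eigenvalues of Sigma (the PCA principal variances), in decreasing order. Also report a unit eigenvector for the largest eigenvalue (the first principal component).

Step 1 — characteristic polynomial of 2×2 Sigma:
  det(Sigma - λI) = λ² - trace · λ + det = 0.
  trace = 4 + 20 = 24, det = 4·20 - (4)² = 64.
Step 2 — discriminant:
  Δ = trace² - 4·det = 576 - 256 = 320.
Step 3 — eigenvalues:
  λ = (trace ± √Δ)/2 = (24 ± 17.8885)/2,
  λ_1 = 20.9443,  λ_2 = 3.0557.

Step 4 — unit eigenvector for λ_1: solve (Sigma - λ_1 I)v = 0. First row:
  (4 - 20.9443)·v_x + (4)·v_y = 0, i.e. (-16.9443)·v_x + (4)·v_y = 0,
  so v ∝ (b, λ_1 - a) = (4, 16.9443) = u.
  ||u|| = √((4)² + (16.9443)²) = √(303.1084) ≈ 17.41,
  v_1 = u/||u|| ≈ (0.2298, 0.9732) (||v_1|| = 1).

λ_1 = 20.9443,  λ_2 = 3.0557;  v_1 ≈ (0.2298, 0.9732)


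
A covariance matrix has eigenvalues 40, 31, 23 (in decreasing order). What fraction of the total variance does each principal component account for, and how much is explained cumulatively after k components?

Step 1 — total variance = trace(Sigma) = Σ λ_i = 40 + 31 + 23 = 94.

Step 2 — fraction explained by component i = λ_i / Σ λ:
  PC1: 40/94 = 0.4255
  PC2: 31/94 = 0.3298
  PC3: 23/94 = 0.2447

Step 3 — cumulative fraction after k components = (λ_1 + ... + λ_k) / Σ λ:
  k = 1: 40/94 = 0.4255
  k = 2: (40 + 31)/94 = 71/94 = 0.7553
  k = 3: (40 + 31 + 23)/94 = 94/94 = 1

Summary (fraction, with percent):

explained: PC1 0.4255 (42.55%), PC2 0.3298 (32.98%), PC3 0.2447 (24.47%);  cumulative: 0.4255, 0.7553, 1


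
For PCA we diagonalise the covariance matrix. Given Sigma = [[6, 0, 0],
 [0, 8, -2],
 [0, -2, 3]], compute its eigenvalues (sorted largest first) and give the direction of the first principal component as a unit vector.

Step 1 — characteristic polynomial p(λ) = det(λI - Sigma) = λ³ - tr·λ² + c_1·λ - det, where tr = trace, c_1 = sum of the principal 2×2 minors, det = det(Sigma):
  tr = 6 + 8 + 3 = 17,
  c_1 = (6·8 - (0)²) + (6·3 - (0)²) + (8·3 - (-2)²) = 48 + 18 + 20 = 86,
  det = 6·(8·3 - (-2)²) - (0)·((0)·3 - (-2)·(0)) + (0)·((0)·(-2) - 8·(0)) = 6·(20) - (0)·(0) + (0)·(0) = 120.
  So p(λ) = λ³ - 17λ² + 86λ - 120.
Step 2 — look for an integer root (rational root theorem: any rational root is an integer divisor of 120). Testing λ = 6:
  p(6) = 216 - 612 + 516 - 120 = 0  ✓
  Dividing out (λ - 6): p(λ) = (λ - 6)(λ² - 11λ + 20).
Step 3 — remaining eigenvalues from the quadratic λ² - 11λ + 20 = 0:
  Δ = 11² - 4·20 = 121 - 80 = 41,  λ = (11 ± √41)/2 = (11 ± 6.4031)/2 ≈ 8.7016 or 2.2984.
  Sorted: λ_1 = 8.7016,  λ_2 = 6,  λ_3 = 2.2984  (check: sum = 17 = tr ✓).

Step 4 — unit eigenvector for λ_1 ≈ 8.7016: v spans the null space of (Sigma - λ_1 I), whose rows are
  r_1 = (-2.7016, 0, 0),  r_2 = (0, -0.7016, -2),  r_3 = (0, -2, -5.7016).
  v is orthogonal to every row, so take v ∝ r_1 × r_2 = ((0)·(-2) - (0)·(-0.7016), (0)·(0) - (-2.7016)·(-2), (-2.7016)·(-0.7016) - (0)·(0)) ≈ (0, -5.4031, 1.8953).
  Rescale (multiply by -1 so the first nonzero entry is positive): u = (0, 5.4031, -1.8953).
  ||u|| = √((0)² + (5.4031)² + (-1.8953)²) = √(32.786) ≈ 5.7259,  v_1 = u/||u|| ≈ (0, 0.9436, -0.331) (||v_1|| = 1).

λ_1 = 8.7016,  λ_2 = 6,  λ_3 = 2.2984;  v_1 ≈ (0, 0.9436, -0.331)


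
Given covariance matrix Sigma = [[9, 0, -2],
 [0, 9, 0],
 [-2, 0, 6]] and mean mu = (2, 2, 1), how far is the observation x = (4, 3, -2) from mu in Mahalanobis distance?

Step 1 — centre the observation: (x - mu) = (2, 1, -3).

Step 2 — invert Sigma (cofactor / det for 3×3, or solve directly):
  Sigma^{-1} = [[0.12, 0, 0.04],
 [0, 0.1111, 0],
 [0.04, 0, 0.18]].

Step 3 — form the quadratic (x - mu)^T · Sigma^{-1} · (x - mu):
  Sigma^{-1} · (x - mu) = (0.12, 0.1111, -0.46).
  (x - mu)^T · [Sigma^{-1} · (x - mu)] = (2)·(0.12) + (1)·(0.1111) + (-3)·(-0.46) = 1.7311.

Step 4 — take square root: d = √(1.7311) ≈ 1.3157.

d(x, mu) = √(1.7311) ≈ 1.3157


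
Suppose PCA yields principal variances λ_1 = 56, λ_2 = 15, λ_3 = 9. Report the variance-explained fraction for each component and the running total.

Step 1 — total variance = trace(Sigma) = Σ λ_i = 56 + 15 + 9 = 80.

Step 2 — fraction explained by component i = λ_i / Σ λ:
  PC1: 56/80 = 0.7
  PC2: 15/80 = 0.1875
  PC3: 9/80 = 0.1125

Step 3 — cumulative fraction after k components = (λ_1 + ... + λ_k) / Σ λ:
  k = 1: 56/80 = 0.7
  k = 2: (56 + 15)/80 = 71/80 = 0.8875
  k = 3: (56 + 15 + 9)/80 = 80/80 = 1

Summary (fraction, with percent):

explained: PC1 0.7 (70%), PC2 0.1875 (18.75%), PC3 0.1125 (11.25%);  cumulative: 0.7, 0.8875, 1


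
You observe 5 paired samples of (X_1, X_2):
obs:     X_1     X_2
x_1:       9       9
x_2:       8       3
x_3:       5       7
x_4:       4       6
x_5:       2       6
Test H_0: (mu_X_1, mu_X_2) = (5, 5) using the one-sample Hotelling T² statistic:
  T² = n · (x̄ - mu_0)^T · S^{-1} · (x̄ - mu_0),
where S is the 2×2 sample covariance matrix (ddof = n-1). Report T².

Step 1 — sample mean vector:
  mean(X_1) = (9 + 8 + 5 + 4 + 2) / 5 = 28/5 = 5.6
  mean(X_2) = (9 + 3 + 7 + 6 + 6) / 5 = 31/5 = 6.2
  x̄ = (5.6, 6.2),  deviation x̄ - mu_0 = (5.6, 6.2) - (5, 5) = (0.6, 1.2).

Step 2 — sample covariance matrix, S[i,j] = (1/(n-1)) · Σ_k (x_{k,i} - mean_i) · (x_{k,j} - mean_j), divisor n-1 = 4:
  S[X_1,X_1] = ((3.4)·(3.4) + (2.4)·(2.4) + (-0.6)·(-0.6) + (-1.6)·(-1.6) + (-3.6)·(-3.6)) / 4 = 33.2/4 = 8.3
  S[X_1,X_2] = ((3.4)·(2.8) + (2.4)·(-3.2) + (-0.6)·(0.8) + (-1.6)·(-0.2) + (-3.6)·(-0.2)) / 4 = 2.4/4 = 0.6
  S[X_2,X_2] = ((2.8)·(2.8) + (-3.2)·(-3.2) + (0.8)·(0.8) + (-0.2)·(-0.2) + (-0.2)·(-0.2)) / 4 = 18.8/4 = 4.7
  S = [[8.3, 0.6],
 [0.6, 4.7]].

Step 3 — invert S. det(S) = 8.3·4.7 - (0.6)² = 38.65.
  S^{-1} = (1/det) · [[d, -b], [-b, a]] = [[0.1216, -0.0155],
 [-0.0155, 0.2147]].

Step 4 — quadratic form (x̄ - mu_0)^T · S^{-1} · (x̄ - mu_0):
  S^{-1} · (x̄ - mu_0) = (0.0543, 0.2484),
  (x̄ - mu_0)^T · [...] = (0.6)·(0.0543) + (1.2)·(0.2484) = 0.3307.

Step 5 — scale by n: T² = 5 · 0.3307 = 1.6533.

T² ≈ 1.6533


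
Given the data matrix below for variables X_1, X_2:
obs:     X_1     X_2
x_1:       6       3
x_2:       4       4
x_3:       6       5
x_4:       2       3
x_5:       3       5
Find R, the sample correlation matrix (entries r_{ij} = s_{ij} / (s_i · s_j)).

Step 1 — column means:
  mean(X_1) = (6 + 4 + 6 + 2 + 3) / 5 = 21/5 = 4.2
  mean(X_2) = (3 + 4 + 5 + 3 + 5) / 5 = 20/5 = 4

Step 2 — sample variances and covariances s[i,j] = (1/(n-1)) · Σ_k (x_{k,i} - mean_i) · (x_{k,j} - mean_j), with n-1 = 4:
  s[X_1,X_1] = ((1.8)·(1.8) + (-0.2)·(-0.2) + (1.8)·(1.8) + (-2.2)·(-2.2) + (-1.2)·(-1.2)) / 4 = 12.8/4 = 3.2
  s[X_1,X_2] = ((1.8)·(-1) + (-0.2)·(0) + (1.8)·(1) + (-2.2)·(-1) + (-1.2)·(1)) / 4 = 1/4 = 0.25
  s[X_2,X_2] = ((-1)·(-1) + (0)·(0) + (1)·(1) + (-1)·(-1) + (1)·(1)) / 4 = 4/4 = 1
  Sample standard deviations s_i = √(s[i,i]):
  s(X_1) = √(3.2) = 1.7889
  s(X_2) = √(1) = 1

Step 3 — r_{ij} = s_{ij} / (s_i · s_j):
  r[X_1,X_1] = 1 (diagonal).
  r[X_1,X_2] = 0.25 / (1.7889 · 1) = 0.25 / 1.7889 = 0.1398
  r[X_2,X_2] = 1 (diagonal).

R is symmetric with unit diagonal. Assembling:

R = [[1, 0.1398],
 [0.1398, 1]]


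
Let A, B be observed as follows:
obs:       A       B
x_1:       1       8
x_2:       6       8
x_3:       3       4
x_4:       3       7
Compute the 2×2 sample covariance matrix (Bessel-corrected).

Step 1 — column means:
  mean(A) = (1 + 6 + 3 + 3) / 4 = 13/4 = 3.25
  mean(B) = (8 + 8 + 4 + 7) / 4 = 27/4 = 6.75

Step 2 — sample covariance S[i,j] = (1/(n-1)) · Σ_k (x_{k,i} - mean_i) · (x_{k,j} - mean_j), with n-1 = 3.
  S[A,A] = ((-2.25)·(-2.25) + (2.75)·(2.75) + (-0.25)·(-0.25) + (-0.25)·(-0.25)) / 3 = 12.75/3 = 4.25
  S[A,B] = ((-2.25)·(1.25) + (2.75)·(1.25) + (-0.25)·(-2.75) + (-0.25)·(0.25)) / 3 = 1.25/3 = 0.4167
  S[B,B] = ((1.25)·(1.25) + (1.25)·(1.25) + (-2.75)·(-2.75) + (0.25)·(0.25)) / 3 = 10.75/3 = 3.5833

S is symmetric (S[j,i] = S[i,j]). Assembling:

S = [[4.25, 0.4167],
 [0.4167, 3.5833]]


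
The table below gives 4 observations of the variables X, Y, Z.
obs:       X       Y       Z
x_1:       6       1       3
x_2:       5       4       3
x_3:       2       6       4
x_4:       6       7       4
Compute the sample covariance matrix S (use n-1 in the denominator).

Step 1 — column means:
  mean(X) = (6 + 5 + 2 + 6) / 4 = 19/4 = 4.75
  mean(Y) = (1 + 4 + 6 + 7) / 4 = 18/4 = 4.5
  mean(Z) = (3 + 3 + 4 + 4) / 4 = 14/4 = 3.5

Step 2 — sample covariance S[i,j] = (1/(n-1)) · Σ_k (x_{k,i} - mean_i) · (x_{k,j} - mean_j), with n-1 = 3.
  S[X,X] = ((1.25)·(1.25) + (0.25)·(0.25) + (-2.75)·(-2.75) + (1.25)·(1.25)) / 3 = 10.75/3 = 3.5833
  S[X,Y] = ((1.25)·(-3.5) + (0.25)·(-0.5) + (-2.75)·(1.5) + (1.25)·(2.5)) / 3 = -5.5/3 = -1.8333
  S[X,Z] = ((1.25)·(-0.5) + (0.25)·(-0.5) + (-2.75)·(0.5) + (1.25)·(0.5)) / 3 = -1.5/3 = -0.5
  S[Y,Y] = ((-3.5)·(-3.5) + (-0.5)·(-0.5) + (1.5)·(1.5) + (2.5)·(2.5)) / 3 = 21/3 = 7
  S[Y,Z] = ((-3.5)·(-0.5) + (-0.5)·(-0.5) + (1.5)·(0.5) + (2.5)·(0.5)) / 3 = 4/3 = 1.3333
  S[Z,Z] = ((-0.5)·(-0.5) + (-0.5)·(-0.5) + (0.5)·(0.5) + (0.5)·(0.5)) / 3 = 1/3 = 0.3333

S is symmetric (S[j,i] = S[i,j]). Assembling:

S = [[3.5833, -1.8333, -0.5],
 [-1.8333, 7, 1.3333],
 [-0.5, 1.3333, 0.3333]]


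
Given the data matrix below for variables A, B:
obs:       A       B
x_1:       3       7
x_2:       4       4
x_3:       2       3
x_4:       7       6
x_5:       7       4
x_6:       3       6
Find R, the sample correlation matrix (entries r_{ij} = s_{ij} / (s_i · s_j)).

Step 1 — column means:
  mean(A) = (3 + 4 + 2 + 7 + 7 + 3) / 6 = 26/6 = 4.3333
  mean(B) = (7 + 4 + 3 + 6 + 4 + 6) / 6 = 30/6 = 5

Step 2 — sample variances and covariances s[i,j] = (1/(n-1)) · Σ_k (x_{k,i} - mean_i) · (x_{k,j} - mean_j), with n-1 = 5:
  s[A,A] = ((-1.3333)·(-1.3333) + (-0.3333)·(-0.3333) + (-2.3333)·(-2.3333) + (2.6667)·(2.6667) + (2.6667)·(2.6667) + (-1.3333)·(-1.3333)) / 5 = 23.3333/5 = 4.6667
  s[A,B] = ((-1.3333)·(2) + (-0.3333)·(-1) + (-2.3333)·(-2) + (2.6667)·(1) + (2.6667)·(-1) + (-1.3333)·(1)) / 5 = 1/5 = 0.2
  s[B,B] = ((2)·(2) + (-1)·(-1) + (-2)·(-2) + (1)·(1) + (-1)·(-1) + (1)·(1)) / 5 = 12/5 = 2.4
  Sample standard deviations s_i = √(s[i,i]):
  s(A) = √(4.6667) = 2.1602
  s(B) = √(2.4) = 1.5492

Step 3 — r_{ij} = s_{ij} / (s_i · s_j):
  r[A,A] = 1 (diagonal).
  r[A,B] = 0.2 / (2.1602 · 1.5492) = 0.2 / 3.3466 = 0.0598
  r[B,B] = 1 (diagonal).

R is symmetric with unit diagonal. Assembling:

R = [[1, 0.0598],
 [0.0598, 1]]


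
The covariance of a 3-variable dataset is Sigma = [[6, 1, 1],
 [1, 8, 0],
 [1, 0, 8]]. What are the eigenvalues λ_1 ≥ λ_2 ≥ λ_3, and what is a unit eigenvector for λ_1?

Step 1 — characteristic polynomial p(λ) = det(λI - Sigma) = λ³ - tr·λ² + c_1·λ - det, where tr = trace, c_1 = sum of the principal 2×2 minors, det = det(Sigma):
  tr = 6 + 8 + 8 = 22,
  c_1 = (6·8 - (1)²) + (6·8 - (1)²) + (8·8 - (0)²) = 47 + 47 + 64 = 158,
  det = 6·(8·8 - (0)²) - (1)·((1)·8 - (0)·(1)) + (1)·((1)·(0) - 8·(1)) = 6·(64) - (1)·(8) + (1)·(-8) = 368.
  So p(λ) = λ³ - 22λ² + 158λ - 368.
Step 2 — look for an integer root (rational root theorem: any rational root is an integer divisor of 368). Testing λ = 8:
  p(8) = 512 - 1408 + 1264 - 368 = 0  ✓
  Dividing out (λ - 8): p(λ) = (λ - 8)(λ² - 14λ + 46).
Step 3 — remaining eigenvalues from the quadratic λ² - 14λ + 46 = 0:
  Δ = 14² - 4·46 = 196 - 184 = 12,  λ = (14 ± √12)/2 = (14 ± 3.4641)/2 ≈ 8.7321 or 5.2679.
  Sorted: λ_1 = 8.7321,  λ_2 = 8,  λ_3 = 5.2679  (check: sum = 22 = tr ✓).

Step 4 — unit eigenvector for λ_1 ≈ 8.7321: v spans the null space of (Sigma - λ_1 I), whose rows are
  r_1 = (-2.7321, 1, 1),  r_2 = (1, -0.7321, 0),  r_3 = (1, 0, -0.7321).
  v is orthogonal to every row, so take v ∝ r_1 × r_2 = ((1)·(0) - (1)·(-0.7321), (1)·(1) - (-2.7321)·(0), (-2.7321)·(-0.7321) - (1)·(1)) ≈ (0.7321, 1, 1).
  Let u = (0.7321, 1, 1).
  ||u|| = √((0.7321)² + (1)² + (1)²) = √(2.5359) ≈ 1.5925,  v_1 = u/||u|| ≈ (0.4597, 0.628, 0.628) (||v_1|| = 1).

λ_1 = 8.7321,  λ_2 = 8,  λ_3 = 5.2679;  v_1 ≈ (0.4597, 0.628, 0.628)


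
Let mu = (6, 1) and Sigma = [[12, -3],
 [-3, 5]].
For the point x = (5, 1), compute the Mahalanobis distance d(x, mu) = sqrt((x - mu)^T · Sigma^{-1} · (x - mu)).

Step 1 — centre the observation: (x - mu) = (-1, 0).

Step 2 — invert Sigma. det(Sigma) = 12·5 - (-3)² = 51.
  Sigma^{-1} = (1/det) · [[d, -b], [-b, a]] = [[0.098, 0.0588],
 [0.0588, 0.2353]].

Step 3 — form the quadratic (x - mu)^T · Sigma^{-1} · (x - mu):
  Sigma^{-1} · (x - mu) = (-0.098, -0.0588).
  (x - mu)^T · [Sigma^{-1} · (x - mu)] = (-1)·(-0.098) + (0)·(-0.0588) = 0.098.

Step 4 — take square root: d = √(0.098) ≈ 0.3131.

d(x, mu) = √(0.098) ≈ 0.3131


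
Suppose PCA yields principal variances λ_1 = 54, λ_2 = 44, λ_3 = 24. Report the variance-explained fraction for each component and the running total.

Step 1 — total variance = trace(Sigma) = Σ λ_i = 54 + 44 + 24 = 122.

Step 2 — fraction explained by component i = λ_i / Σ λ:
  PC1: 54/122 = 0.4426
  PC2: 44/122 = 0.3607
  PC3: 24/122 = 0.1967

Step 3 — cumulative fraction after k components = (λ_1 + ... + λ_k) / Σ λ:
  k = 1: 54/122 = 0.4426
  k = 2: (54 + 44)/122 = 98/122 = 0.8033
  k = 3: (54 + 44 + 24)/122 = 122/122 = 1

Summary (fraction, with percent):

explained: PC1 0.4426 (44.26%), PC2 0.3607 (36.07%), PC3 0.1967 (19.67%);  cumulative: 0.4426, 0.8033, 1


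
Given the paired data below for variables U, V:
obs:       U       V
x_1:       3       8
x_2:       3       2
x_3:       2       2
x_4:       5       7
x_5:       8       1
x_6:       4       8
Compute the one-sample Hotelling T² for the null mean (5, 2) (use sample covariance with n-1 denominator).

Step 1 — sample mean vector:
  mean(U) = (3 + 3 + 2 + 5 + 8 + 4) / 6 = 25/6 = 4.1667
  mean(V) = (8 + 2 + 2 + 7 + 1 + 8) / 6 = 28/6 = 4.6667
  x̄ = (4.1667, 4.6667),  deviation x̄ - mu_0 = (4.1667, 4.6667) - (5, 2) = (-0.8333, 2.6667).

Step 2 — sample covariance matrix, S[i,j] = (1/(n-1)) · Σ_k (x_{k,i} - mean_i) · (x_{k,j} - mean_j), divisor n-1 = 5:
  S[U,U] = ((-1.1667)·(-1.1667) + (-1.1667)·(-1.1667) + (-2.1667)·(-2.1667) + (0.8333)·(0.8333) + (3.8333)·(3.8333) + (-0.1667)·(-0.1667)) / 5 = 22.8333/5 = 4.5667
  S[U,V] = ((-1.1667)·(3.3333) + (-1.1667)·(-2.6667) + (-2.1667)·(-2.6667) + (0.8333)·(2.3333) + (3.8333)·(-3.6667) + (-0.1667)·(3.3333)) / 5 = -7.6667/5 = -1.5333
  S[V,V] = ((3.3333)·(3.3333) + (-2.6667)·(-2.6667) + (-2.6667)·(-2.6667) + (2.3333)·(2.3333) + (-3.6667)·(-3.6667) + (3.3333)·(3.3333)) / 5 = 55.3333/5 = 11.0667
  S = [[4.5667, -1.5333],
 [-1.5333, 11.0667]].

Step 3 — invert S. det(S) = 4.5667·11.0667 - (-1.5333)² = 48.1867.
  S^{-1} = (1/det) · [[d, -b], [-b, a]] = [[0.2297, 0.0318],
 [0.0318, 0.0948]].

Step 4 — quadratic form (x̄ - mu_0)^T · S^{-1} · (x̄ - mu_0):
  S^{-1} · (x̄ - mu_0) = (-0.1065, 0.2262),
  (x̄ - mu_0)^T · [...] = (-0.8333)·(-0.1065) + (2.6667)·(0.2262) = 0.692.

Step 5 — scale by n: T² = 6 · 0.692 = 4.1519.

T² ≈ 4.1519


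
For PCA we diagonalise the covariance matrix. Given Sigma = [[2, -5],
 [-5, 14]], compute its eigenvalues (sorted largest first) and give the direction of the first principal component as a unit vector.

Step 1 — characteristic polynomial of 2×2 Sigma:
  det(Sigma - λI) = λ² - trace · λ + det = 0.
  trace = 2 + 14 = 16, det = 2·14 - (-5)² = 3.
Step 2 — discriminant:
  Δ = trace² - 4·det = 256 - 12 = 244.
Step 3 — eigenvalues:
  λ = (trace ± √Δ)/2 = (16 ± 15.6205)/2,
  λ_1 = 15.8102,  λ_2 = 0.1898.

Step 4 — unit eigenvector for λ_1: solve (Sigma - λ_1 I)v = 0. First row:
  (2 - 15.8102)·v_x + (-5)·v_y = 0, i.e. (-13.8102)·v_x + (-5)·v_y = 0,
  so v ∝ (b, λ_1 - a) = (-5, 13.8102); multiply by -1 so the first entry is positive: u = (5, -13.8102).
  ||u|| = √((5)² + (-13.8102)²) = √(215.723) ≈ 14.6875,
  v_1 = u/||u|| ≈ (0.3404, -0.9403) (||v_1|| = 1).

λ_1 = 15.8102,  λ_2 = 0.1898;  v_1 ≈ (0.3404, -0.9403)


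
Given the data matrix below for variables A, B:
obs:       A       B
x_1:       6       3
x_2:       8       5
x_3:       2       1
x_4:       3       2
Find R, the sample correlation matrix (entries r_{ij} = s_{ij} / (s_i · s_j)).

Step 1 — column means:
  mean(A) = (6 + 8 + 2 + 3) / 4 = 19/4 = 4.75
  mean(B) = (3 + 5 + 1 + 2) / 4 = 11/4 = 2.75

Step 2 — sample variances and covariances s[i,j] = (1/(n-1)) · Σ_k (x_{k,i} - mean_i) · (x_{k,j} - mean_j), with n-1 = 3:
  s[A,A] = ((1.25)·(1.25) + (3.25)·(3.25) + (-2.75)·(-2.75) + (-1.75)·(-1.75)) / 3 = 22.75/3 = 7.5833
  s[A,B] = ((1.25)·(0.25) + (3.25)·(2.25) + (-2.75)·(-1.75) + (-1.75)·(-0.75)) / 3 = 13.75/3 = 4.5833
  s[B,B] = ((0.25)·(0.25) + (2.25)·(2.25) + (-1.75)·(-1.75) + (-0.75)·(-0.75)) / 3 = 8.75/3 = 2.9167
  Sample standard deviations s_i = √(s[i,i]):
  s(A) = √(7.5833) = 2.7538
  s(B) = √(2.9167) = 1.7078

Step 3 — r_{ij} = s_{ij} / (s_i · s_j):
  r[A,A] = 1 (diagonal).
  r[A,B] = 4.5833 / (2.7538 · 1.7078) = 4.5833 / 4.703 = 0.9746
  r[B,B] = 1 (diagonal).

R is symmetric with unit diagonal. Assembling:

R = [[1, 0.9746],
 [0.9746, 1]]


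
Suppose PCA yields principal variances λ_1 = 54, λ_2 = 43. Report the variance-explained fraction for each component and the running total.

Step 1 — total variance = trace(Sigma) = Σ λ_i = 54 + 43 = 97.

Step 2 — fraction explained by component i = λ_i / Σ λ:
  PC1: 54/97 = 0.5567
  PC2: 43/97 = 0.4433

Step 3 — cumulative fraction after k components = (λ_1 + ... + λ_k) / Σ λ:
  k = 1: 54/97 = 0.5567
  k = 2: (54 + 43)/97 = 97/97 = 1

Summary (fraction, with percent):

explained: PC1 0.5567 (55.67%), PC2 0.4433 (44.33%);  cumulative: 0.5567, 1


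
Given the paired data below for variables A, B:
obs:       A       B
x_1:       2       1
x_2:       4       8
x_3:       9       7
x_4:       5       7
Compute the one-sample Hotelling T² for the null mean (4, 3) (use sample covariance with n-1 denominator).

Step 1 — sample mean vector:
  mean(A) = (2 + 4 + 9 + 5) / 4 = 20/4 = 5
  mean(B) = (1 + 8 + 7 + 7) / 4 = 23/4 = 5.75
  x̄ = (5, 5.75),  deviation x̄ - mu_0 = (5, 5.75) - (4, 3) = (1, 2.75).

Step 2 — sample covariance matrix, S[i,j] = (1/(n-1)) · Σ_k (x_{k,i} - mean_i) · (x_{k,j} - mean_j), divisor n-1 = 3:
  S[A,A] = ((-3)·(-3) + (-1)·(-1) + (4)·(4) + (0)·(0)) / 3 = 26/3 = 8.6667
  S[A,B] = ((-3)·(-4.75) + (-1)·(2.25) + (4)·(1.25) + (0)·(1.25)) / 3 = 17/3 = 5.6667
  S[B,B] = ((-4.75)·(-4.75) + (2.25)·(2.25) + (1.25)·(1.25) + (1.25)·(1.25)) / 3 = 30.75/3 = 10.25
  S = [[8.6667, 5.6667],
 [5.6667, 10.25]].

Step 3 — invert S. det(S) = 8.6667·10.25 - (5.6667)² = 56.7222.
  S^{-1} = (1/det) · [[d, -b], [-b, a]] = [[0.1807, -0.0999],
 [-0.0999, 0.1528]].

Step 4 — quadratic form (x̄ - mu_0)^T · S^{-1} · (x̄ - mu_0):
  S^{-1} · (x̄ - mu_0) = (-0.094, 0.3203),
  (x̄ - mu_0)^T · [...] = (1)·(-0.094) + (2.75)·(0.3203) = 0.7867.

Step 5 — scale by n: T² = 4 · 0.7867 = 3.1469.

T² ≈ 3.1469


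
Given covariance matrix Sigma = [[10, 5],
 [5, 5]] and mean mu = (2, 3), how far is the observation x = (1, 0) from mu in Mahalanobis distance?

Step 1 — centre the observation: (x - mu) = (-1, -3).

Step 2 — invert Sigma. det(Sigma) = 10·5 - (5)² = 25.
  Sigma^{-1} = (1/det) · [[d, -b], [-b, a]] = [[0.2, -0.2],
 [-0.2, 0.4]].

Step 3 — form the quadratic (x - mu)^T · Sigma^{-1} · (x - mu):
  Sigma^{-1} · (x - mu) = (0.4, -1).
  (x - mu)^T · [Sigma^{-1} · (x - mu)] = (-1)·(0.4) + (-3)·(-1) = 2.6.

Step 4 — take square root: d = √(2.6) ≈ 1.6125.

d(x, mu) = √(2.6) ≈ 1.6125


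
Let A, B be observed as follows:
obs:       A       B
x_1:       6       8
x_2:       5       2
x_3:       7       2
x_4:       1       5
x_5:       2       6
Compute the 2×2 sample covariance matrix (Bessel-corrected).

Step 1 — column means:
  mean(A) = (6 + 5 + 7 + 1 + 2) / 5 = 21/5 = 4.2
  mean(B) = (8 + 2 + 2 + 5 + 6) / 5 = 23/5 = 4.6

Step 2 — sample covariance S[i,j] = (1/(n-1)) · Σ_k (x_{k,i} - mean_i) · (x_{k,j} - mean_j), with n-1 = 4.
  S[A,A] = ((1.8)·(1.8) + (0.8)·(0.8) + (2.8)·(2.8) + (-3.2)·(-3.2) + (-2.2)·(-2.2)) / 4 = 26.8/4 = 6.7
  S[A,B] = ((1.8)·(3.4) + (0.8)·(-2.6) + (2.8)·(-2.6) + (-3.2)·(0.4) + (-2.2)·(1.4)) / 4 = -7.6/4 = -1.9
  S[B,B] = ((3.4)·(3.4) + (-2.6)·(-2.6) + (-2.6)·(-2.6) + (0.4)·(0.4) + (1.4)·(1.4)) / 4 = 27.2/4 = 6.8

S is symmetric (S[j,i] = S[i,j]). Assembling:

S = [[6.7, -1.9],
 [-1.9, 6.8]]


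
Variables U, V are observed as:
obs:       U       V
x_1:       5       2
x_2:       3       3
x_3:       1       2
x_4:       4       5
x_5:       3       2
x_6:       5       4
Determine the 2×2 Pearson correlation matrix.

Step 1 — column means:
  mean(U) = (5 + 3 + 1 + 4 + 3 + 5) / 6 = 21/6 = 3.5
  mean(V) = (2 + 3 + 2 + 5 + 2 + 4) / 6 = 18/6 = 3

Step 2 — sample variances and covariances s[i,j] = (1/(n-1)) · Σ_k (x_{k,i} - mean_i) · (x_{k,j} - mean_j), with n-1 = 5:
  s[U,U] = ((1.5)·(1.5) + (-0.5)·(-0.5) + (-2.5)·(-2.5) + (0.5)·(0.5) + (-0.5)·(-0.5) + (1.5)·(1.5)) / 5 = 11.5/5 = 2.3
  s[U,V] = ((1.5)·(-1) + (-0.5)·(0) + (-2.5)·(-1) + (0.5)·(2) + (-0.5)·(-1) + (1.5)·(1)) / 5 = 4/5 = 0.8
  s[V,V] = ((-1)·(-1) + (0)·(0) + (-1)·(-1) + (2)·(2) + (-1)·(-1) + (1)·(1)) / 5 = 8/5 = 1.6
  Sample standard deviations s_i = √(s[i,i]):
  s(U) = √(2.3) = 1.5166
  s(V) = √(1.6) = 1.2649

Step 3 — r_{ij} = s_{ij} / (s_i · s_j):
  r[U,U] = 1 (diagonal).
  r[U,V] = 0.8 / (1.5166 · 1.2649) = 0.8 / 1.9183 = 0.417
  r[V,V] = 1 (diagonal).

R is symmetric with unit diagonal. Assembling:

R = [[1, 0.417],
 [0.417, 1]]


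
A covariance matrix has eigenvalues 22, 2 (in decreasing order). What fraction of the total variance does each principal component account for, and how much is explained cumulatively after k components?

Step 1 — total variance = trace(Sigma) = Σ λ_i = 22 + 2 = 24.

Step 2 — fraction explained by component i = λ_i / Σ λ:
  PC1: 22/24 = 0.9167
  PC2: 2/24 = 0.0833

Step 3 — cumulative fraction after k components = (λ_1 + ... + λ_k) / Σ λ:
  k = 1: 22/24 = 0.9167
  k = 2: (22 + 2)/24 = 24/24 = 1

Summary (fraction, with percent):

explained: PC1 0.9167 (91.67%), PC2 0.0833 (8.33%);  cumulative: 0.9167, 1


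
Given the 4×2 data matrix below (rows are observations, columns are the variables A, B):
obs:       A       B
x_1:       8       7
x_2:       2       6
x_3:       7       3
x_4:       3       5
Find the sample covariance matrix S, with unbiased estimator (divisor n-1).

Step 1 — column means:
  mean(A) = (8 + 2 + 7 + 3) / 4 = 20/4 = 5
  mean(B) = (7 + 6 + 3 + 5) / 4 = 21/4 = 5.25

Step 2 — sample covariance S[i,j] = (1/(n-1)) · Σ_k (x_{k,i} - mean_i) · (x_{k,j} - mean_j), with n-1 = 3.
  S[A,A] = ((3)·(3) + (-3)·(-3) + (2)·(2) + (-2)·(-2)) / 3 = 26/3 = 8.6667
  S[A,B] = ((3)·(1.75) + (-3)·(0.75) + (2)·(-2.25) + (-2)·(-0.25)) / 3 = -1/3 = -0.3333
  S[B,B] = ((1.75)·(1.75) + (0.75)·(0.75) + (-2.25)·(-2.25) + (-0.25)·(-0.25)) / 3 = 8.75/3 = 2.9167

S is symmetric (S[j,i] = S[i,j]). Assembling:

S = [[8.6667, -0.3333],
 [-0.3333, 2.9167]]


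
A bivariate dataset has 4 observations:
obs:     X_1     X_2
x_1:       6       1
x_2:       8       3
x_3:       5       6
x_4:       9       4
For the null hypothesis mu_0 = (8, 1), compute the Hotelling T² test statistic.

Step 1 — sample mean vector:
  mean(X_1) = (6 + 8 + 5 + 9) / 4 = 28/4 = 7
  mean(X_2) = (1 + 3 + 6 + 4) / 4 = 14/4 = 3.5
  x̄ = (7, 3.5),  deviation x̄ - mu_0 = (7, 3.5) - (8, 1) = (-1, 2.5).

Step 2 — sample covariance matrix, S[i,j] = (1/(n-1)) · Σ_k (x_{k,i} - mean_i) · (x_{k,j} - mean_j), divisor n-1 = 3:
  S[X_1,X_1] = ((-1)·(-1) + (1)·(1) + (-2)·(-2) + (2)·(2)) / 3 = 10/3 = 3.3333
  S[X_1,X_2] = ((-1)·(-2.5) + (1)·(-0.5) + (-2)·(2.5) + (2)·(0.5)) / 3 = -2/3 = -0.6667
  S[X_2,X_2] = ((-2.5)·(-2.5) + (-0.5)·(-0.5) + (2.5)·(2.5) + (0.5)·(0.5)) / 3 = 13/3 = 4.3333
  S = [[3.3333, -0.6667],
 [-0.6667, 4.3333]].

Step 3 — invert S. det(S) = 3.3333·4.3333 - (-0.6667)² = 14.
  S^{-1} = (1/det) · [[d, -b], [-b, a]] = [[0.3095, 0.0476],
 [0.0476, 0.2381]].

Step 4 — quadratic form (x̄ - mu_0)^T · S^{-1} · (x̄ - mu_0):
  S^{-1} · (x̄ - mu_0) = (-0.1905, 0.5476),
  (x̄ - mu_0)^T · [...] = (-1)·(-0.1905) + (2.5)·(0.5476) = 1.5595.

Step 5 — scale by n: T² = 4 · 1.5595 = 6.2381.

T² ≈ 6.2381


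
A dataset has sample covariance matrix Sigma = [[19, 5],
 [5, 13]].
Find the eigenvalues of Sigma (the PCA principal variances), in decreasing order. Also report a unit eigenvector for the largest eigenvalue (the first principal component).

Step 1 — characteristic polynomial of 2×2 Sigma:
  det(Sigma - λI) = λ² - trace · λ + det = 0.
  trace = 19 + 13 = 32, det = 19·13 - (5)² = 222.
Step 2 — discriminant:
  Δ = trace² - 4·det = 1024 - 888 = 136.
Step 3 — eigenvalues:
  λ = (trace ± √Δ)/2 = (32 ± 11.6619)/2,
  λ_1 = 21.831,  λ_2 = 10.169.

Step 4 — unit eigenvector for λ_1: solve (Sigma - λ_1 I)v = 0. First row:
  (19 - 21.831)·v_x + (5)·v_y = 0, i.e. (-2.831)·v_x + (5)·v_y = 0,
  so v ∝ (b, λ_1 - a) = (5, 2.831) = u.
  ||u|| = √((5)² + (2.831)²) = √(33.0143) ≈ 5.7458,
  v_1 = u/||u|| ≈ (0.8702, 0.4927) (||v_1|| = 1).

λ_1 = 21.831,  λ_2 = 10.169;  v_1 ≈ (0.8702, 0.4927)


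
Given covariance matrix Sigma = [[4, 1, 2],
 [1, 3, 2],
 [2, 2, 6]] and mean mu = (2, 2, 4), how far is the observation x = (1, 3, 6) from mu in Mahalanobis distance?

Step 1 — centre the observation: (x - mu) = (-1, 1, 2).

Step 2 — invert Sigma (cofactor / det for 3×3, or solve directly):
  Sigma^{-1} = [[0.3043, -0.0435, -0.087],
 [-0.0435, 0.4348, -0.1304],
 [-0.087, -0.1304, 0.2391]].

Step 3 — form the quadratic (x - mu)^T · Sigma^{-1} · (x - mu):
  Sigma^{-1} · (x - mu) = (-0.5217, 0.2174, 0.4348).
  (x - mu)^T · [Sigma^{-1} · (x - mu)] = (-1)·(-0.5217) + (1)·(0.2174) + (2)·(0.4348) = 1.6087.

Step 4 — take square root: d = √(1.6087) ≈ 1.2683.

d(x, mu) = √(1.6087) ≈ 1.2683


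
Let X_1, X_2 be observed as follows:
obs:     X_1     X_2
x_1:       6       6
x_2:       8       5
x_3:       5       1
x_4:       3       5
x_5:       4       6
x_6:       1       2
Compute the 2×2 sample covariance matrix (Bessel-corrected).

Step 1 — column means:
  mean(X_1) = (6 + 8 + 5 + 3 + 4 + 1) / 6 = 27/6 = 4.5
  mean(X_2) = (6 + 5 + 1 + 5 + 6 + 2) / 6 = 25/6 = 4.1667

Step 2 — sample covariance S[i,j] = (1/(n-1)) · Σ_k (x_{k,i} - mean_i) · (x_{k,j} - mean_j), with n-1 = 5.
  S[X_1,X_1] = ((1.5)·(1.5) + (3.5)·(3.5) + (0.5)·(0.5) + (-1.5)·(-1.5) + (-0.5)·(-0.5) + (-3.5)·(-3.5)) / 5 = 29.5/5 = 5.9
  S[X_1,X_2] = ((1.5)·(1.8333) + (3.5)·(0.8333) + (0.5)·(-3.1667) + (-1.5)·(0.8333) + (-0.5)·(1.8333) + (-3.5)·(-2.1667)) / 5 = 9.5/5 = 1.9
  S[X_2,X_2] = ((1.8333)·(1.8333) + (0.8333)·(0.8333) + (-3.1667)·(-3.1667) + (0.8333)·(0.8333) + (1.8333)·(1.8333) + (-2.1667)·(-2.1667)) / 5 = 22.8333/5 = 4.5667

S is symmetric (S[j,i] = S[i,j]). Assembling:

S = [[5.9, 1.9],
 [1.9, 4.5667]]


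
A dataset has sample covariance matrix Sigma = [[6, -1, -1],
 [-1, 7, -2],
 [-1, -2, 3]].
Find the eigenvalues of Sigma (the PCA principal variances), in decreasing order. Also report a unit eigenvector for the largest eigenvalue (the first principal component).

Step 1 — characteristic polynomial p(λ) = det(λI - Sigma) = λ³ - tr·λ² + c_1·λ - det, where tr = trace, c_1 = sum of the principal 2×2 minors, det = det(Sigma):
  tr = 6 + 7 + 3 = 16,
  c_1 = (6·7 - (-1)²) + (6·3 - (-1)²) + (7·3 - (-2)²) = 41 + 17 + 17 = 75,
  det = 6·(7·3 - (-2)²) - (-1)·((-1)·3 - (-2)·(-1)) + (-1)·((-1)·(-2) - 7·(-1)) = 6·(17) - (-1)·(-5) + (-1)·(9) = 88.
  So p(λ) = λ³ - 16λ² + 75λ - 88.
Step 2 — look for an integer root (rational root theorem: any rational root is an integer divisor of 88). Testing λ = 8:
  p(8) = 512 - 1024 + 600 - 88 = 0  ✓
  Dividing out (λ - 8): p(λ) = (λ - 8)(λ² - 8λ + 11).
Step 3 — remaining eigenvalues from the quadratic λ² - 8λ + 11 = 0:
  Δ = 8² - 4·11 = 64 - 44 = 20,  λ = (8 ± √20)/2 = (8 ± 4.4721)/2 ≈ 6.2361 or 1.7639.
  Sorted: λ_1 = 8,  λ_2 = 6.2361,  λ_3 = 1.7639  (check: sum = 16 = tr ✓).

Step 4 — unit eigenvector for λ_1 = 8: v spans the null space of (Sigma - λ_1 I), whose rows are
  r_1 = (-2, -1, -1),  r_2 = (-1, -1, -2),  r_3 = (-1, -2, -5).
  v is orthogonal to every row, so take v ∝ r_1 × r_2 = ((-1)·(-2) - (-1)·(-1), (-1)·(-1) - (-2)·(-2), (-2)·(-1) - (-1)·(-1)) = (1, -3, 1).
  Let u = (1, -3, 1).
  ||u|| = √((1)² + (-3)² + (1)²) = √(11) ≈ 3.3166,  v_1 = u/||u|| ≈ (0.3015, -0.9045, 0.3015) (||v_1|| = 1).

λ_1 = 8,  λ_2 = 6.2361,  λ_3 = 1.7639;  v_1 ≈ (0.3015, -0.9045, 0.3015)
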